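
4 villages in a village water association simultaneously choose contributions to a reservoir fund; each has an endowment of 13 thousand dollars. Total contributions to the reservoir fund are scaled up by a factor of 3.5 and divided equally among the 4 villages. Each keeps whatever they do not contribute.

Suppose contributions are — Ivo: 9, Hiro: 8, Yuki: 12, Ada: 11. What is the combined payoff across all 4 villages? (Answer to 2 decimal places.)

Total contributed: 9 + 8 + 12 + 11 = 40; total kept: 4 × 13 − 40 = 12.
The reservoir fund pays out 3.5 × 40 = 140.00 in aggregate.
Group total = 12 + 140.00 = 152.00.

152.00 thousand dollars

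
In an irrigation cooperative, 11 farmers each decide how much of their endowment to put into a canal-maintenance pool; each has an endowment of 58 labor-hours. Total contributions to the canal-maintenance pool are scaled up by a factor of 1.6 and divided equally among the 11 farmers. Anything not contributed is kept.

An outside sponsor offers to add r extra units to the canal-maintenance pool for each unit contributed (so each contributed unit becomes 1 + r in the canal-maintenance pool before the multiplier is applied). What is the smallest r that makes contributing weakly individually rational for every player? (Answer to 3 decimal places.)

5.875

With matching at rate r, one contributed unit becomes (1 + r) in the canal-maintenance pool and returns 1.6 × (1 + r) / 11 to the contributor.
Setting this equal to 1: 1 + r = 11/1.6 = 6.8750.
So the minimum matching rate is r = 6.8750 − 1 = 5.875.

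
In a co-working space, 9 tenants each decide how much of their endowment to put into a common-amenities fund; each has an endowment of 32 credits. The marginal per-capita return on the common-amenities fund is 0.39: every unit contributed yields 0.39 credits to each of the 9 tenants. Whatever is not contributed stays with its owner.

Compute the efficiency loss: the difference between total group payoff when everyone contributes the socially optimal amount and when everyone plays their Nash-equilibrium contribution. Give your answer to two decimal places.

The private return per contributed unit is 0.39 < 1, so contributing 0 is dominant for every player. At the Nash equilibrium everyone keeps their 32, and the group total is 9 × 32 = 288.
Each contributed unit returns 3.510 to the group as a whole (0.39 to each of 9 players), which exceeds 1, so the social optimum is full contribution: group total = 3.510 × 288 = 1010.88.
Efficiency loss = 1010.88 − 288 = 722.88.

722.88 credits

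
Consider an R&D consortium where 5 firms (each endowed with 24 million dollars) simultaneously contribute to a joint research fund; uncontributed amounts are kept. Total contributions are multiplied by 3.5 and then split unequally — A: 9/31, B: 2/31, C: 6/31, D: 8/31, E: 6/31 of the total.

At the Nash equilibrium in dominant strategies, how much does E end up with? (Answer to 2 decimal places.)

40.26 million dollars

A player with share s gets back 3.5·s per unit contributed, so full contribution is dominant for anyone with s > 1/3.5 = 0.2857 and zero contribution is dominant for anyone below.
Only A (9/31) clears that bar, contributing 24; the remaining 4 contribute 0. Total contributed: 24.
E keeps 24 and receives 3.5 × 24 × 6/31 = 16.26 from the joint research fund, for a payoff of 40.26.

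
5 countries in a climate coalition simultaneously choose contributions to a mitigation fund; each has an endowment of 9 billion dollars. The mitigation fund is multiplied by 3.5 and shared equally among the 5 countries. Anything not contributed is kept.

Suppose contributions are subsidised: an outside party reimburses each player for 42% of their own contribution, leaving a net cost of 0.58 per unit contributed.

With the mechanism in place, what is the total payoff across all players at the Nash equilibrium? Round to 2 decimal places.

176.40 billion dollars

Under the mechanism each unit contributed yields (3.5/5) / 0.58 = 1.2069 back to its contributor per unit of net cost, which exceeds 1, making full contribution the dominant choice for everyone.
So the Nash equilibrium is full contribution by all 5; the group earns 5 × (9 × 0.42 + 3.5 × 9) = 176.40.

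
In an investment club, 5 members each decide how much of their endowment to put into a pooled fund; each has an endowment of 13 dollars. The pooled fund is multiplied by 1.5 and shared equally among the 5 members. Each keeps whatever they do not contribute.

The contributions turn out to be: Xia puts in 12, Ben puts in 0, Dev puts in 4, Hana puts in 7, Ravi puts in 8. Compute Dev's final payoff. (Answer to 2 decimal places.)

Total contributed: 12 + 0 + 4 + 7 + 8 = 31.
Each receives 1.5 × 31 / 5 = 9.30 from the pooled fund.
Dev keeps 13 − 4 = 9, so Dev's payoff is 9 + 9.30 = 18.30.

18.30 dollars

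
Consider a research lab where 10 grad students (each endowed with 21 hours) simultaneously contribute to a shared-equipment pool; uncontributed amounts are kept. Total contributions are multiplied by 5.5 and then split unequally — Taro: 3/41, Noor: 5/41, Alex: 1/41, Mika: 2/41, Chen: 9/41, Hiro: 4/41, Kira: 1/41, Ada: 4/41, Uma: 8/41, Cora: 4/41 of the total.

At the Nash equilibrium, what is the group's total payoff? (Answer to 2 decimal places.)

For player j, contributing a unit is worthwhile iff 5.5 × (j's share) ≥ 1, i.e. iff j's share is at least 0.1818.
Chen and Uma clear that bar, contributing 21 each; the remaining 8 contribute 0. Total contributed: 42.
The shared-equipment pool pays out 5.5 × 42 = 231.00 in total (split across the unequal shares, but the aggregate is all that matters for the group sum).
The 8 free-riders keep 21 each, adding 168. Group total = 168 + 231.00 = 399.00.

399.00 hours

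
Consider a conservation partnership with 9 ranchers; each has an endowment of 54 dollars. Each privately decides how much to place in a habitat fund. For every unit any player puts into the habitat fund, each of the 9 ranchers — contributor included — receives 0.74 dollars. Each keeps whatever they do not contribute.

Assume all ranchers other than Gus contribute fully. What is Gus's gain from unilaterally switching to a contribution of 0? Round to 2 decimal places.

14.04 dollars

Switching from a contribution of 54 to 0 lets Gus keep an extra 54 dollars, but lowers the habitat fund by 54, which costs Gus their own share of that drop: 0.74 × 54 = 39.96.
Net gain = 54 − 39.96 = 14.04. The private return per contributed unit (0.74) is below 1, so free-riding is indeed the best response regardless of what the others do.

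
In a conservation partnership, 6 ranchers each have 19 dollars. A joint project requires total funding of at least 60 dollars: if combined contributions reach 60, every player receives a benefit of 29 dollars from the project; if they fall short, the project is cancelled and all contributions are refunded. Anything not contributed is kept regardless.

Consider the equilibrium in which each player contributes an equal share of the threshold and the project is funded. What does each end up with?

Equal share of the threshold: 60/6 = 10.
At this profile no one gains by cutting their contribution: any cut drops the total below 60, the project is cancelled, contributions are refunded, and the deviator ends with 19, which is less than 19 − 10 + 29 = 38. Contributing more than 10 just wastes the excess. So contributing exactly 10 is a best response.
Each player's payoff: 19 − 10 + 29 = 38.

38 dollars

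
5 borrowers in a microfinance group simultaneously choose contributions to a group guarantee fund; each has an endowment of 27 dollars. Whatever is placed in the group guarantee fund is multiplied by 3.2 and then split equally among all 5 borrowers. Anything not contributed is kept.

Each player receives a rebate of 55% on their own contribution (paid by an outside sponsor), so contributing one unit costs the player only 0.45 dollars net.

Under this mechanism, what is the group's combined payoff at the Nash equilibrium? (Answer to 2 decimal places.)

Under the mechanism each unit contributed yields (3.2/5) / 0.45 = 1.4222 back to its contributor per unit of net cost, which exceeds 1, making full contribution the dominant choice for everyone.
So the Nash equilibrium is full contribution by all 5; the group earns 5 × (27 × 0.55 + 3.2 × 27) = 506.25.

506.25 dollars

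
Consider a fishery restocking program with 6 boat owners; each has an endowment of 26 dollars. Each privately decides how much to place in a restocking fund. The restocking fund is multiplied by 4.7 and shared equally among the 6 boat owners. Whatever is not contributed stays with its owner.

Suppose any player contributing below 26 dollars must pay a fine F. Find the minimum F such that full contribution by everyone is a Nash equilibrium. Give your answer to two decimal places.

Given the others contribute fully, the best deviation is to contribute 0 (any partial contribution still incurs the fine and gives up units whose private return 0.7833 is below 1).
Deviating from 26 to 0 saves 26 dollars but forfeits the deviator's share of the drop in the restocking fund: 4.7/6 × 26 = 20.37.
So the deviation gain is 26 − 20.37 = 5.63, and the fine must be at least 5.63 dollars to wipe it out.

5.63 dollars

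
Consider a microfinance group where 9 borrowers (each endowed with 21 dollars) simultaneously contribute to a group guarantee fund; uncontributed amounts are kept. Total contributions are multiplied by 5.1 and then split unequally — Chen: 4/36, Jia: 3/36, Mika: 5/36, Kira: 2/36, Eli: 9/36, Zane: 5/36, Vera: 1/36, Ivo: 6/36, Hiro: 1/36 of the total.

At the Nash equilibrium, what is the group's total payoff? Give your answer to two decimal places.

Each unit j contributes comes back to j as 5.1 × (j's share), so j prefers to contribute only if that share exceeds 1/5.1 = 0.1961; otherwise keeping the unit dominates.
Eli alone (share 9/36) is above the threshold, contributing 21; the remaining 8 contribute 0. Total contributed: 21.
The group guarantee fund pays out 5.1 × 21 = 107.10 in total (split across the unequal shares, but the aggregate is all that matters for the group sum).
The 8 free-riders keep 21 each, adding 168. Group total = 168 + 107.10 = 275.10.

275.10 dollars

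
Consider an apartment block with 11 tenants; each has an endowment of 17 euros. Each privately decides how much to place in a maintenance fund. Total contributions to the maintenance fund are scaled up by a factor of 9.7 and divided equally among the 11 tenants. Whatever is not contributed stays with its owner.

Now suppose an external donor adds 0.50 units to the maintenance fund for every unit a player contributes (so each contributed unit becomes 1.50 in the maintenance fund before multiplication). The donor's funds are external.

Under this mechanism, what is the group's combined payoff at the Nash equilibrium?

The effective private return per unit is now 9.7 × 1.50 / 11 = 1.3227 > 1, so every player's dominant strategy flips to full contribution.
At the Nash equilibrium everyone contributes 17. Group total payoff = 9.7 × 1.50 × 187 = 2720.85.

2720.85 euros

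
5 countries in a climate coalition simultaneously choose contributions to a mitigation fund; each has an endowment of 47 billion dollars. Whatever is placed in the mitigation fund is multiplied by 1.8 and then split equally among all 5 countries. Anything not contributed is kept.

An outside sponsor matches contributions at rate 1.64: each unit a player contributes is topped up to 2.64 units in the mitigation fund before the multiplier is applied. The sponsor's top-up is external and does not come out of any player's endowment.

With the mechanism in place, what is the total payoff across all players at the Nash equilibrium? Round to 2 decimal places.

235.00 billion dollars

The effective private return is 1.8 × 2.64 / 5 = 0.9504, which is still under 1, so the mechanism doesn't change anyone's dominant strategy: zero contribution.
Everyone keeps their endowment and the group total is 5 × 47 = 235.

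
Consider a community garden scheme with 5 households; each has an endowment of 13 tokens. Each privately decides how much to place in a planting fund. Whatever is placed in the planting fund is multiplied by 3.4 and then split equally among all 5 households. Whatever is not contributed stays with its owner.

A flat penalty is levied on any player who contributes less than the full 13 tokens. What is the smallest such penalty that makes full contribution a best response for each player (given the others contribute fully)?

4.16 tokens

Given the others contribute fully, the best deviation is to contribute 0 (any partial contribution still incurs the fine and gives up units whose private return 0.6800 is below 1).
Deviating from 13 to 0 saves 13 tokens but forfeits the deviator's share of the drop in the planting fund: 3.4/5 × 13 = 8.84.
So the deviation gain is 13 − 8.84 = 4.16, and the fine must be at least 4.16 tokens to wipe it out.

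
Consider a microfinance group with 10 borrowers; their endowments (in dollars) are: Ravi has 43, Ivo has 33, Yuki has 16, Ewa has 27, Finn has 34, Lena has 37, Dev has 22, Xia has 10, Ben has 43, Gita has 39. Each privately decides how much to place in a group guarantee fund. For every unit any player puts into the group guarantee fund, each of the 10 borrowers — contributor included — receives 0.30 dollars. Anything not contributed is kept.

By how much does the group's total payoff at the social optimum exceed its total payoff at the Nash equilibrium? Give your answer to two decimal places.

The private return per contributed unit is 0.30 < 1 for everyone, so the Nash equilibrium is zero contribution and the group total is Σ E_j = 43 + 33 + 16 + 27 + 34 + 37 + 22 + 10 + 43 + 39 = 304.
Each contributed unit returns 3.000 to the group, so the social optimum is full contribution by everyone: group total = 3.000 × 304 = 912.00.
Efficiency loss = (3.000 − 1) × 304 = 608.00.

608.00 dollars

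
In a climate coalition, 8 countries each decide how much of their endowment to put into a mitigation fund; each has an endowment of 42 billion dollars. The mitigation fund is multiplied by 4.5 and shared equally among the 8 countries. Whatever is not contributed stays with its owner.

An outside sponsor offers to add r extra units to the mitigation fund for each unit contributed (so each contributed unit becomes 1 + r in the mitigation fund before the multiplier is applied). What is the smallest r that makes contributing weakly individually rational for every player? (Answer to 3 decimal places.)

0.778

With matching at rate r, one contributed unit becomes (1 + r) in the mitigation fund and returns 4.5 × (1 + r) / 8 to the contributor.
Setting this equal to 1: 1 + r = 8/4.5 = 1.7778.
So the minimum matching rate is r = 1.7778 − 1 = 0.778.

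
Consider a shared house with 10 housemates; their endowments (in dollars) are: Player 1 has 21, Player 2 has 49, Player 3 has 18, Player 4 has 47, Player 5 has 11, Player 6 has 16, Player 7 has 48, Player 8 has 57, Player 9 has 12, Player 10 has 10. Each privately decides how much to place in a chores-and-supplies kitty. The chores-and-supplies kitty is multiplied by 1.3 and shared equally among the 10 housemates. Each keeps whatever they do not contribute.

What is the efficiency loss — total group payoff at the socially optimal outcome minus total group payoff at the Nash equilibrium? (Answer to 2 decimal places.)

The private return per contributed unit is 1.3/10 = 0.1300 < 1 for every player regardless of endowment, so the Nash equilibrium is zero contribution and the group total is Σ E_j = 21 + 49 + 18 + 47 + 11 + 16 + 48 + 57 + 12 + 10 = 289.
Each contributed unit returns 1.300 to the group, so the social optimum is full contribution by everyone: group total = 1.300 × 289 = 375.70.
Efficiency loss = (1.300 − 1) × 289 = 86.70.

86.70 dollars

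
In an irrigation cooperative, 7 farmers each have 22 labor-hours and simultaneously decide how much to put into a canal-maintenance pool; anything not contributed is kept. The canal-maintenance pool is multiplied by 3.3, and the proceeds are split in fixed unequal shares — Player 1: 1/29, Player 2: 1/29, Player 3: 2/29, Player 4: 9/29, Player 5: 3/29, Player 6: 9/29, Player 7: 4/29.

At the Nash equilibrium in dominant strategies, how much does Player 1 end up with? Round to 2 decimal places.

27.01 labor-hours

For player j, contributing a unit is worthwhile iff 3.3 × (j's share) ≥ 1, i.e. iff j's share is at least 0.3030.
Player 4 and Player 6 clear that bar, contributing 22 each; the remaining 5 contribute 0. Total contributed: 44.
Player 1 keeps 22 and receives 3.3 × 44 × 1/29 = 5.01 from the canal-maintenance pool, for a payoff of 27.01.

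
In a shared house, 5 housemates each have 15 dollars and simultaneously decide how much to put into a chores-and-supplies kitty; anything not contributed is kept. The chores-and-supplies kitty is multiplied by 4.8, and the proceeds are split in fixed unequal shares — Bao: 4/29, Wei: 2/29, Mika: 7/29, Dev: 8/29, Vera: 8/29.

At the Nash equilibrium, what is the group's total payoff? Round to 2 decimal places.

246.00 dollars

Player j's private return per contributed unit is 4.8 × (j's share). Contributing is weakly dominant for j when that share is at least 1/4.8 = 0.2083, and contributing 0 is dominant otherwise.
Mika, Dev and Vera clear that bar, contributing 15 each; the remaining 2 contribute 0. Total contributed: 45.
The chores-and-supplies kitty pays out 4.8 × 45 = 216.00 in total (split across the unequal shares, but the aggregate is all that matters for the group sum).
The 2 free-riders keep 15 each, adding 30. Group total = 30 + 216.00 = 246.00.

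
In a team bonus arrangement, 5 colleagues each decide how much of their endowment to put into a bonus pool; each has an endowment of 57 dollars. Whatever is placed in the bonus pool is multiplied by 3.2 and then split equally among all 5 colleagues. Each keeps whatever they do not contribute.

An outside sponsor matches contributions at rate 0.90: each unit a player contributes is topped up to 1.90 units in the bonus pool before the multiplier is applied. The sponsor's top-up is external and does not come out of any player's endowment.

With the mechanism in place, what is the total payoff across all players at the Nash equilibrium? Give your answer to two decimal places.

Under the mechanism each unit contributed yields 3.2 × 1.90 / 5 = 1.2160 back to its contributor per unit of net cost, which exceeds 1, making full contribution the dominant choice for everyone.
At the Nash equilibrium everyone contributes 57. Group total payoff = 3.2 × 1.90 × 285 = 1732.80.

1732.80 dollars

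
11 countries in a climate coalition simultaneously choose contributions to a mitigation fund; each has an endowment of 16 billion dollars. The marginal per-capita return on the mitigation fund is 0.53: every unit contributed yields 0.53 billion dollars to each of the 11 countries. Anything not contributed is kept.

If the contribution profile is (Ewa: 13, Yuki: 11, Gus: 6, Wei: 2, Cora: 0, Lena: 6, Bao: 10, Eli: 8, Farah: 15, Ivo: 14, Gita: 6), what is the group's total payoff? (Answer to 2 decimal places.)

Total contributed: 13 + 11 + 6 + 2 + 0 + 6 + 10 + 8 + 15 + 14 + 6 = 91; total kept: 11 × 16 − 91 = 85.
The mitigation fund pays out 0.53 × 11 × 91 = 530.53 in aggregate.
Group total = 85 + 530.53 = 615.53.

615.53 billion dollars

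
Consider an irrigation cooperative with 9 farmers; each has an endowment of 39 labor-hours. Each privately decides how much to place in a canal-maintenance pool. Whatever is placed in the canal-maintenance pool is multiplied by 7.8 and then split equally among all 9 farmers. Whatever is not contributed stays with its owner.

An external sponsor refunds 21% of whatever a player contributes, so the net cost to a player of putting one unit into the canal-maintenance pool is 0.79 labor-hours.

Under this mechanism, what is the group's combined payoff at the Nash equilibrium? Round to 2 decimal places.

Under the mechanism each unit contributed yields (7.8/9) / 0.79 = 1.0970 back to its contributor per unit of net cost, which exceeds 1, making full contribution the dominant choice for everyone.
So the Nash equilibrium is full contribution by all 9; the group earns 9 × (39 × 0.21 + 7.8 × 39) = 2811.51.

2811.51 labor-hours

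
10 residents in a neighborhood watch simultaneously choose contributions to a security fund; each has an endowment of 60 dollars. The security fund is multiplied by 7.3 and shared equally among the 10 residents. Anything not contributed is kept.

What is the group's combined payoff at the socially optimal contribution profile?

Each contributed unit returns 7.300 to the group as a whole (0.7300 to each of 10 players), which exceeds 1, so the social optimum is full contribution: group total = 7.300 × 600 = 4380.00.

4380.00 dollars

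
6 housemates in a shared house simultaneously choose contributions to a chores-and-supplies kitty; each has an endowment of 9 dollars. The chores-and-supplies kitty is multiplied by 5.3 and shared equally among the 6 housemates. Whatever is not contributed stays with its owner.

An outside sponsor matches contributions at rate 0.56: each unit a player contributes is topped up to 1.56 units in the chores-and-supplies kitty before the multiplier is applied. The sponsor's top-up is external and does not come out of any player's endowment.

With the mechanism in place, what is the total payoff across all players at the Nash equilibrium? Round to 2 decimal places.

Under the mechanism each unit contributed yields 5.3 × 1.56 / 6 = 1.3780 back to its contributor per unit of net cost, which exceeds 1, making full contribution the dominant choice for everyone.
At the Nash equilibrium everyone contributes 9. Group total payoff = 5.3 × 1.56 × 54 = 446.47.

446.47 dollars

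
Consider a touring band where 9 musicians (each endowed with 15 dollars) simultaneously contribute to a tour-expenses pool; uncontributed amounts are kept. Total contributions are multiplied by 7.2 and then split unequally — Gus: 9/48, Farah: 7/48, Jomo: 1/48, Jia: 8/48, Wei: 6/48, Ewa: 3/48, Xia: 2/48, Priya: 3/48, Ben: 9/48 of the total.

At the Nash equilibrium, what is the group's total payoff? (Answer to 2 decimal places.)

507.00 dollars

For player j, contributing a unit is worthwhile iff 7.2 × (j's share) ≥ 1, i.e. iff j's share is at least 0.1389.
Gus, Farah, Jia and Ben clear that bar, contributing 15 each; the remaining 5 contribute 0. Total contributed: 60.
The tour-expenses pool pays out 7.2 × 60 = 432.00 in total (split across the unequal shares, but the aggregate is all that matters for the group sum).
The 5 free-riders keep 15 each, adding 75. Group total = 75 + 432.00 = 507.00.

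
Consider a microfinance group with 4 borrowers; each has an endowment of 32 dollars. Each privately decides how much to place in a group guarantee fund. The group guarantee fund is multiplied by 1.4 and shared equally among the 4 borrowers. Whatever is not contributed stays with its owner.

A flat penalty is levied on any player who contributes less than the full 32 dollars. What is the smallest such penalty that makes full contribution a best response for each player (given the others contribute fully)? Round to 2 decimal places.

Given the others contribute fully, the best deviation is to contribute 0 (any partial contribution still incurs the fine and gives up units whose private return 0.3500 is below 1).
Deviating from 32 to 0 saves 32 dollars but forfeits the deviator's share of the drop in the group guarantee fund: 1.4/4 × 32 = 11.20.
So the deviation gain is 32 − 11.20 = 20.80, and the fine must be at least 20.80 dollars to wipe it out.

20.80 dollars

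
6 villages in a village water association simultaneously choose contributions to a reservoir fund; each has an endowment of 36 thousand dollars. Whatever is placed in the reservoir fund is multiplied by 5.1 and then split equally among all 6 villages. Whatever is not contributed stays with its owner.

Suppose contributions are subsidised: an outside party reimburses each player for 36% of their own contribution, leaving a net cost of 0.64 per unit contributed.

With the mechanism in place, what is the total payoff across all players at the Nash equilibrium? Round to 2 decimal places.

1179.36 thousand dollars

With the mechanism, a contributed unit returns (5.1/6) / 0.64 = 1.3281 per unit of net cost to the contributor — now above 1 — so contributing fully is weakly dominant for every player.
So the Nash equilibrium is full contribution by all 6; the group earns 6 × (36 × 0.36 + 5.1 × 36) = 1179.36.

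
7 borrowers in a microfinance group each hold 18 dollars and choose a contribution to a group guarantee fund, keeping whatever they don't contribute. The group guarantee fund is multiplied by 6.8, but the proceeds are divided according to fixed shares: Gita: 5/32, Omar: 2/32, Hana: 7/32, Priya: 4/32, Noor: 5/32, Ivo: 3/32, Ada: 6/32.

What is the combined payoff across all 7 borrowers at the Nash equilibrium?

543.60 dollars

Each unit j contributes comes back to j as 6.8 × (j's share), so j prefers to contribute only if that share exceeds 1/6.8 = 0.1471; otherwise keeping the unit dominates.
The shares above 0.1471 belong to Gita, Hana, Noor and Ada, contributing 18 each; the remaining 3 contribute 0. Total contributed: 72.
The group guarantee fund pays out 6.8 × 72 = 489.60 in total (split across the unequal shares, but the aggregate is all that matters for the group sum).
The 3 free-riders keep 18 each, adding 54. Group total = 54 + 489.60 = 543.60.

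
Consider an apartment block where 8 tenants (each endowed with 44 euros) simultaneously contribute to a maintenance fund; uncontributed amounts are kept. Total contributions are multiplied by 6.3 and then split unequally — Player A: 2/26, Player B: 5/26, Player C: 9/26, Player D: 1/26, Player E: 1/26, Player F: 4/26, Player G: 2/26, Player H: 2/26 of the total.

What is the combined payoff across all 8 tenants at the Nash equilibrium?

Player j's private return per contributed unit is 6.3 × (j's share). Contributing is weakly dominant for j when that share is at least 1/6.3 = 0.1587, and contributing 0 is dominant otherwise.
The shares above 0.1587 belong to Player B and Player C, contributing 44 each; the remaining 6 contribute 0. Total contributed: 88.
The maintenance fund pays out 6.3 × 88 = 554.40 in total (split across the unequal shares, but the aggregate is all that matters for the group sum).
The 6 free-riders keep 44 each, adding 264. Group total = 264 + 554.40 = 818.40.

818.40 euros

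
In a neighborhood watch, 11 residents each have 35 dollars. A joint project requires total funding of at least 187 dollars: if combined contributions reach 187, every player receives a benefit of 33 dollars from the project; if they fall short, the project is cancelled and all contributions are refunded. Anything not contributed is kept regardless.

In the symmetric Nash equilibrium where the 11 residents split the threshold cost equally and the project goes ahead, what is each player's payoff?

51 dollars

Equal share of the threshold: 187/11 = 17.
At this profile no one gains by cutting their contribution: any cut drops the total below 187, the project is cancelled, contributions are refunded, and the deviator ends with 35, which is less than 35 − 17 + 33 = 51. Contributing more than 17 just wastes the excess. So contributing exactly 17 is a best response.
Each player's payoff: 35 − 17 + 33 = 51.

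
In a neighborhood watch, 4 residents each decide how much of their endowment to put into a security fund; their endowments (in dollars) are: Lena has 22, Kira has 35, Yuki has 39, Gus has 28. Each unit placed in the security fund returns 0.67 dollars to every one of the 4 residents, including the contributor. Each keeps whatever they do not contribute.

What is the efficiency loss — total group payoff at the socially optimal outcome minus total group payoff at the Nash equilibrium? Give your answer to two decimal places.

The private return per contributed unit is 0.67 < 1 for everyone, so the Nash equilibrium is zero contribution and the group total is Σ E_j = 22 + 35 + 39 + 28 = 124.
Each contributed unit returns 2.680 to the group, so the social optimum is full contribution by everyone: group total = 2.680 × 124 = 332.32.
Efficiency loss = (2.680 − 1) × 124 = 208.32.

208.32 dollars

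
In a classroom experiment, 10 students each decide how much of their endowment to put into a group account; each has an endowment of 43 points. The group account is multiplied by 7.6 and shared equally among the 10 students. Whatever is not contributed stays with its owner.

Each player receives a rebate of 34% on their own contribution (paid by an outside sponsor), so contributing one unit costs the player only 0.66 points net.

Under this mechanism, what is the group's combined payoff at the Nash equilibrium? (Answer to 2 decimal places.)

3414.20 points

Under the mechanism each unit contributed yields (7.6/10) / 0.66 = 1.1515 back to its contributor per unit of net cost, which exceeds 1, making full contribution the dominant choice for everyone.
At the Nash equilibrium everyone contributes 43. Group total payoff = 10 × (43 × 0.34 + 7.6 × 43) = 3414.20.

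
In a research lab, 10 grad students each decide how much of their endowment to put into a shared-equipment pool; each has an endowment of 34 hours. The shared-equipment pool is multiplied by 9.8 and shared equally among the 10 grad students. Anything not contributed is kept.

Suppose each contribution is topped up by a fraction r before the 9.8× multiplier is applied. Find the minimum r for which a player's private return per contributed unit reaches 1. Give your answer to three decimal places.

With matching at rate r, one contributed unit becomes (1 + r) in the shared-equipment pool and returns 9.8 × (1 + r) / 10 to the contributor.
Setting this equal to 1: 1 + r = 10/9.8 = 1.0204.
So the minimum matching rate is r = 1.0204 − 1 = 0.020.

0.020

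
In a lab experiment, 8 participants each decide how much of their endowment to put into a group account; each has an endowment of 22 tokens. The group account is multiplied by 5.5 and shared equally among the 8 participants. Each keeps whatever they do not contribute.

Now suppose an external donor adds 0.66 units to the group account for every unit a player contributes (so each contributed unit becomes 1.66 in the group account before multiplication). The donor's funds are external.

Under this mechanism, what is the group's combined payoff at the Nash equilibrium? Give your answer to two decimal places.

1606.88 tokens

The effective private return per unit is now 5.5 × 1.66 / 8 = 1.1413 > 1, so every player's dominant strategy flips to full contribution.
So the Nash equilibrium is full contribution by all 8; the group earns 5.5 × 1.66 × 176 = 1606.88.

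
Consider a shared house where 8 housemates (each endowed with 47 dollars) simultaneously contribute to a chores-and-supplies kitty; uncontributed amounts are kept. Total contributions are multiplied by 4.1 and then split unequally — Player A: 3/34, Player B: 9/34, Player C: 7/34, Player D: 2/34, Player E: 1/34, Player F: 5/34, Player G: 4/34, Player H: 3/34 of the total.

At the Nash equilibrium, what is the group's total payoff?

For player j, contributing a unit is worthwhile iff 4.1 × (j's share) ≥ 1, i.e. iff j's share is at least 0.2439.
The only share above 0.2439 is Player B's 9/34, contributing 47; the remaining 7 contribute 0. Total contributed: 47.
The chores-and-supplies kitty pays out 4.1 × 47 = 192.70 in total (split across the unequal shares, but the aggregate is all that matters for the group sum).
The 7 free-riders keep 47 each, adding 329. Group total = 329 + 192.70 = 521.70.

521.70 dollars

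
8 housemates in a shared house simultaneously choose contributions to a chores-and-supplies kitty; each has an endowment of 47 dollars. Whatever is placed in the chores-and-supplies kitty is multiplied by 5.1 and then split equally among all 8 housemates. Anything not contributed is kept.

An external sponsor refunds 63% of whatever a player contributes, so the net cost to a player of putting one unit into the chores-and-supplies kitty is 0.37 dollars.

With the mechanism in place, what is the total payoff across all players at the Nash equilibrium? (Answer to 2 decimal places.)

2154.48 dollars

With the mechanism, a contributed unit returns (5.1/8) / 0.37 = 1.7230 per unit of net cost to the contributor — now above 1 — so contributing fully is weakly dominant for every player.
At the Nash equilibrium everyone contributes 47. Group total payoff = 8 × (47 × 0.63 + 5.1 × 47) = 2154.48.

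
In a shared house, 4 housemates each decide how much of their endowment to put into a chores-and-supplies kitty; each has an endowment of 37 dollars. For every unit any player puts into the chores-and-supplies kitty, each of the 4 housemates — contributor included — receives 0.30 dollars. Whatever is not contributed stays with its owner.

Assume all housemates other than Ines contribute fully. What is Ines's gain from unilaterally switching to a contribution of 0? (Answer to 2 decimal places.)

25.90 dollars

Switching from a contribution of 37 to 0 lets Ines keep an extra 37 dollars, but lowers the chores-and-supplies kitty by 37, which costs Ines their own share of that drop: 0.30 × 37 = 11.10.
Net gain = 37 − 11.10 = 25.90. The private return per contributed unit (0.30) is below 1, so free-riding is indeed the best response regardless of what the others do.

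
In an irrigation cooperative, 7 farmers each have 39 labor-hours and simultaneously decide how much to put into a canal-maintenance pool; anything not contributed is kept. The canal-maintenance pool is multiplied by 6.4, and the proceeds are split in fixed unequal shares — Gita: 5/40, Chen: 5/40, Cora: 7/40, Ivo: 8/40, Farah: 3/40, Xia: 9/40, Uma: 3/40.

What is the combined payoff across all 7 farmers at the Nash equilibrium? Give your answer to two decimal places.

904.80 labor-hours

Player j's private return per contributed unit is 6.4 × (j's share). Contributing is weakly dominant for j when that share is at least 1/6.4 = 0.1563, and contributing 0 is dominant otherwise.
Cora, Ivo and Xia clear that bar, contributing 39 each; the remaining 4 contribute 0. Total contributed: 117.
The canal-maintenance pool pays out 6.4 × 117 = 748.80 in total (split across the unequal shares, but the aggregate is all that matters for the group sum).
The 4 free-riders keep 39 each, adding 156. Group total = 156 + 748.80 = 904.80.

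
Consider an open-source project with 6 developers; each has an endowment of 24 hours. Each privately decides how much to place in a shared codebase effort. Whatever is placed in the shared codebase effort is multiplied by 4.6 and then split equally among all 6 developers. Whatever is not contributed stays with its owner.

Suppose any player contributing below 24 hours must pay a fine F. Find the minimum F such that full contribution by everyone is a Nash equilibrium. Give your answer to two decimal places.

5.60 hours

Given the others contribute fully, the best deviation is to contribute 0 (any partial contribution still incurs the fine and gives up units whose private return 0.7667 is below 1).
Deviating from 24 to 0 saves 24 hours but forfeits the deviator's share of the drop in the shared codebase effort: 4.6/6 × 24 = 18.40.
So the deviation gain is 24 − 18.40 = 5.60, and the fine must be at least 5.60 hours to wipe it out.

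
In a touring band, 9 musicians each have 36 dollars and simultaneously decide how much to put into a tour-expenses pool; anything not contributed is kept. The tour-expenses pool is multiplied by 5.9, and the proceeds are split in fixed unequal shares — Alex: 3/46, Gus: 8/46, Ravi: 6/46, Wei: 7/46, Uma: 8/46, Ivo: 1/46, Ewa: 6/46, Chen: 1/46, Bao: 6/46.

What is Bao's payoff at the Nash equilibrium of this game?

91.41 dollars

A player with share s gets back 5.9·s per unit contributed, so full contribution is dominant for anyone with s > 1/5.9 = 0.1695 and zero contribution is dominant for anyone below.
The shares above 0.1695 belong to Gus and Uma, contributing 36 each; the remaining 7 contribute 0. Total contributed: 72.
Bao keeps 36 and receives 5.9 × 72 × 6/46 = 55.41 from the tour-expenses pool, for a payoff of 91.41.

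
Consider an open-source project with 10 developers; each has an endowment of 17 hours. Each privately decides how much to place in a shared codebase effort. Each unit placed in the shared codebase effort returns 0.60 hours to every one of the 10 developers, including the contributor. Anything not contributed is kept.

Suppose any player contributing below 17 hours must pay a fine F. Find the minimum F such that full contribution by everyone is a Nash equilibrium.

Given the others contribute fully, the best deviation is to contribute 0 (any partial contribution still incurs the fine and gives up units whose private return 0.60 is below 1).
Deviating from 17 to 0 saves 17 hours but forfeits the deviator's share of the drop in the shared codebase effort: 0.60 × 17 = 10.20.
So the deviation gain is 17 − 10.20 = 6.80, and the fine must be at least 6.80 hours to wipe it out.

6.80 hours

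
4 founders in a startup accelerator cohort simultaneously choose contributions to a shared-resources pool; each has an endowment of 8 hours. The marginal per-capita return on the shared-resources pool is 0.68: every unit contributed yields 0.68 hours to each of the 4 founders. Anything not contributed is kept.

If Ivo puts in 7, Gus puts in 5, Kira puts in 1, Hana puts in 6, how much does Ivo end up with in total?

Total contributed: 7 + 5 + 1 + 6 = 19.
Each receives 0.68 × 19 = 12.92 from the shared-resources pool.
Ivo keeps 8 − 7 = 1, so Ivo's payoff is 1 + 12.92 = 13.92.

13.92 hours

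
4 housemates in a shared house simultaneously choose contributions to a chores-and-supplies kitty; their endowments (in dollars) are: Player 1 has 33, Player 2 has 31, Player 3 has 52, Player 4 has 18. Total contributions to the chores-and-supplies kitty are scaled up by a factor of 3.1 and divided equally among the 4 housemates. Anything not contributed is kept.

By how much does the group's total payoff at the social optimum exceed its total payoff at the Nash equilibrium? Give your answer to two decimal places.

281.40 dollars

The private return per contributed unit is 3.1/4 = 0.7750 < 1 for every player regardless of endowment, so the Nash equilibrium is zero contribution and the group total is Σ E_j = 33 + 31 + 52 + 18 = 134.
Each contributed unit returns 3.100 to the group, so the social optimum is full contribution by everyone: group total = 3.100 × 134 = 415.40.
Efficiency loss = (3.100 − 1) × 134 = 281.40.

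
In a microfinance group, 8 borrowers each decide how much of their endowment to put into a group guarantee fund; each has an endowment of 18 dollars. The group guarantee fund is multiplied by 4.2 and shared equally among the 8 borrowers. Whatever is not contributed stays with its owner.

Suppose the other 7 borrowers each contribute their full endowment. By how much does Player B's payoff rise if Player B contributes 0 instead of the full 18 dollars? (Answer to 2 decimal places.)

8.55 dollars

Switching from a contribution of 18 to 0 lets Player B keep an extra 18 dollars, but lowers the group guarantee fund by 18, which costs Player B their own share of that drop: 4.2/8 × 18 = 9.45.
Net gain = 18 − 9.45 = 8.55. The private return per contributed unit (0.5250) is below 1, so free-riding is indeed the best response regardless of what the others do.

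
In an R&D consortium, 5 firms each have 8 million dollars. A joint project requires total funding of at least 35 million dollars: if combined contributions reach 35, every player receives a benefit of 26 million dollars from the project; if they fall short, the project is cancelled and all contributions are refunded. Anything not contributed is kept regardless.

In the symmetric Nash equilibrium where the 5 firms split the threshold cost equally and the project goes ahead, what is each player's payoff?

Equal share of the threshold: 35/5 = 7.
At this profile no one gains by cutting their contribution: any cut drops the total below 35, the project is cancelled, contributions are refunded, and the deviator ends with 8, which is less than 8 − 7 + 26 = 27. Contributing more than 7 just wastes the excess. So contributing exactly 7 is a best response.
Each player's payoff: 8 − 7 + 26 = 27.

27 million dollars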